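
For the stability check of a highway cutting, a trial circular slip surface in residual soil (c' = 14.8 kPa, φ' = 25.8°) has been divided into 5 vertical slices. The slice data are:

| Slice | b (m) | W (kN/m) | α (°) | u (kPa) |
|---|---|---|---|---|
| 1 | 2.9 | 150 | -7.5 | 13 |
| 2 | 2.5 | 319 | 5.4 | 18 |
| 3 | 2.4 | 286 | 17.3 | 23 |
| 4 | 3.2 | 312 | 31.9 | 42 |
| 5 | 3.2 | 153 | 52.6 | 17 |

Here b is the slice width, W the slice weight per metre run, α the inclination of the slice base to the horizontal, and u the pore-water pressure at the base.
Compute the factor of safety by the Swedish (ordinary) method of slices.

Ordinary method of slices: FS = Σ[c'·Δl_i + (W_i cosα_i − u_i·Δl_i)·tanφ'] / Σ W_i sinα_i, with Δl_i = b_i / cosα_i.
Slice 1: Δl = 2.9/cos(-7.5°) = 2.925 m; N'_1 = 150·cos(-7.5°) − 13·2.925 = 110.7; c'Δl = 43.29; W sinα = -19.6
Slice 2: Δl = 2.5/cos5.4° = 2.511 m; N'_2 = 319·cos5.4° − 18·2.511 = 272.4; c'Δl = 37.16; W sinα = 30.0
Slice 3: Δl = 2.4/cos17.3° = 2.514 m; N'_3 = 286·cos17.3° − 23·2.514 = 215.2; c'Δl = 37.20; W sinα = 85.0
Slice 4: Δl = 3.2/cos31.9° = 3.769 m; N'_4 = 312·cos31.9° − 42·3.769 = 106.6; c'Δl = 55.79; W sinα = 164.9
Slice 5: Δl = 3.2/cos52.6° = 5.269 m; N'_5 = 153·cos52.6° − 17·5.269 = 3.4; c'Δl = 77.97; W sinα = 121.5
Σc'Δl = 251.4 kN/m; ΣN' = 708.3 kN/m; ΣW sinα = 381.9 kN/m
Resisting = 251.4 + 708.3·tan25.8° = 251.4 + 342.4 = 593.8 kN/m
FS = 593.8 / 381.9 = 1.555

FS = 1.55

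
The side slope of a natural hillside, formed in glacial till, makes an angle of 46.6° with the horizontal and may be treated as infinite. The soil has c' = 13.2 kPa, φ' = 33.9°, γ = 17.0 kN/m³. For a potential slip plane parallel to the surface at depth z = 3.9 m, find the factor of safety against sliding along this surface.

FS = 1.03

For an infinite slope with a slip plane parallel to the surface (no pore pressure): FS = [c' + γz cos²β tanφ'] / [γz sinβ cosβ].
γz = 17.0·3.9 = 66.30 kN/m²
Numerator = 13.2 + 66.30·cos²46.6°·tan33.9° = 13.2 + 66.30·0.4721·0.6720 = 34.232 kPa
Denominator = 66.30·sin46.6°·cos46.6° = 66.30·0.7266·0.6871 = 33.098 kPa
FS = 34.232 / 33.098 = 1.034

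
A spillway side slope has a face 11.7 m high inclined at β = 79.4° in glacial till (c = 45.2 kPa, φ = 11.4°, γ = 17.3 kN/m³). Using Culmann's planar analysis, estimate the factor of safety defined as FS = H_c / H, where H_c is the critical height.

H_c = (4c/γ) · sinβ cosφ / [1 − cos(β − φ)]
    = (4·45.2/17.3) · sin79.4°·cos11.4° / [1 − cos68.0°]
    = 10.451 · 0.9635 / 0.6254 = 16.10 m
FS = H_c / H = 16.10 / 11.7 = 1.376

FS = 1.38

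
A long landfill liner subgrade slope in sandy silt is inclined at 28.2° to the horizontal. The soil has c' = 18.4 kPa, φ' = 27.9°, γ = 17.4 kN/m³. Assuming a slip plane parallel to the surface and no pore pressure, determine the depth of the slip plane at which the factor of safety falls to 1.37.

z = 6.64 m

Setting FS = 1.37 in FS = [c' + γz cos²β tanφ'] / [γz sinβ cosβ] and solving for z:
z = c' / [γ cosβ (FS·sinβ − cosβ·tanφ')]
  = 18.4 / [17.4·cos28.2°·(1.37·sin28.2° − cos28.2°·tan27.9°)]
  = 18.4 / [17.4·0.8813·(1.37·0.4726 − 0.8813·0.5295)]
  = 18.4 / 2.7720 = 6.638 m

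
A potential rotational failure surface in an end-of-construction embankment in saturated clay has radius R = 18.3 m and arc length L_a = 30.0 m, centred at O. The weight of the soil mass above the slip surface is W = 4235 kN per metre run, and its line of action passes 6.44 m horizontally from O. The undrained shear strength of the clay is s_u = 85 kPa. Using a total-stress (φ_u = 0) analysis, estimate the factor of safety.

Taking moments about the centre O, the resisting moment is provided by the undrained shear strength acting along the arc:
M_R = s_u·L_a·R = 85·30.00·18.3 = 46665.0 kN·m/m
M_D = W·d = 4235·6.44 = 27273.4 kN·m/m
FS = M_R / M_D = 46665.0 / 27273.4 = 1.711

FS = 1.71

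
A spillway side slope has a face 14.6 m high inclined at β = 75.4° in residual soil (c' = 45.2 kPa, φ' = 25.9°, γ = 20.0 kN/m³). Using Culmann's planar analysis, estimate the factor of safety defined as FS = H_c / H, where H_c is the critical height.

H_c = (4c'/γ) · sinβ cosφ' / [1 − cos(β − φ')]
    = (4·45.2/20.0) · sin75.4°·cos25.9° / [1 − cos49.5°]
    = 9.040 · 0.8705 / 0.3506 = 22.45 m
FS = H_c / H = 22.45 / 14.6 = 1.538

FS = 1.54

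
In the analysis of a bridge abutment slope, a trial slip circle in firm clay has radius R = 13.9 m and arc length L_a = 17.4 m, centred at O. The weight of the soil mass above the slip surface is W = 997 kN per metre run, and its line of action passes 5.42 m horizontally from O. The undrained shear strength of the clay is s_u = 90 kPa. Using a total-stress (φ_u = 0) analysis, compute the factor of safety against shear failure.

Taking moments about the centre O, the resisting moment is provided by the undrained shear strength acting along the arc:
M_R = s_u·L_a·R = 90·17.40·13.9 = 21767.4 kN·m/m
M_D = W·d = 997·5.42 = 5403.7 kN·m/m
FS = M_R / M_D = 21767.4 / 5403.7 = 4.028

FS = 4.03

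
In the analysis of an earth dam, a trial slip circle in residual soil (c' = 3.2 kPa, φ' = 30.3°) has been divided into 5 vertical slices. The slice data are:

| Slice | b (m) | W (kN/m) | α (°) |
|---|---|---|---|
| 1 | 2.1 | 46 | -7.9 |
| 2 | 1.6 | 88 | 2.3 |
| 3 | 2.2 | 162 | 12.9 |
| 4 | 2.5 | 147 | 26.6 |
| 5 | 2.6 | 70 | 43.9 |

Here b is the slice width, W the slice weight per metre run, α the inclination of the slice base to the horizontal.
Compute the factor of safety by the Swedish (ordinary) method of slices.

Ordinary method of slices: FS = Σ[c'·Δl_i + (W_i cosα_i)·tanφ'] / Σ W_i sinα_i, with Δl_i = b_i / cosα_i.
Slice 1: Δl = 2.1/cos(-7.9°) = 2.120 m; N'_1 = 46·cos(-7.9°) = 45.6; c'Δl = 6.78; W sinα = -6.3
Slice 2: Δl = 1.6/cos2.3° = 1.601 m; N'_2 = 88·cos2.3° = 87.9; c'Δl = 5.12; W sinα = 3.5
Slice 3: Δl = 2.2/cos12.9° = 2.257 m; N'_3 = 162·cos12.9° = 157.9; c'Δl = 7.22; W sinα = 36.2
Slice 4: Δl = 2.5/cos26.6° = 2.796 m; N'_4 = 147·cos26.6° = 131.4; c'Δl = 8.95; W sinα = 65.8
Slice 5: Δl = 2.6/cos43.9° = 3.608 m; N'_5 = 70·cos43.9° = 50.4; c'Δl = 11.55; W sinα = 48.5
Σc'Δl = 39.6 kN/m; ΣN' = 473.3 kN/m; ΣW sinα = 147.7 kN/m
Resisting = 39.6 + 473.3·tan30.3° = 39.6 + 276.6 = 316.2 kN/m
FS = 316.2 / 147.7 = 2.140

FS = 2.14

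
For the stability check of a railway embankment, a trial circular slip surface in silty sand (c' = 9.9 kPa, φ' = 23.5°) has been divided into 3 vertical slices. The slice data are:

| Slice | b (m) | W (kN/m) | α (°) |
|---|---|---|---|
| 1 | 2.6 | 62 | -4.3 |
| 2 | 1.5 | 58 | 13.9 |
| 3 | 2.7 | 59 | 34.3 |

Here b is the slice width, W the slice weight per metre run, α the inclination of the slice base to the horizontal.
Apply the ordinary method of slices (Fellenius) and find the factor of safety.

FS = 3.43

Ordinary method of slices: FS = Σ[c'·Δl_i + (W_i cosα_i)·tanφ'] / Σ W_i sinα_i, with Δl_i = b_i / cosα_i.
Slice 1: Δl = 2.6/cos(-4.3°) = 2.607 m; N'_1 = 62·cos(-4.3°) = 61.8; c'Δl = 25.81; W sinα = -4.6
Slice 2: Δl = 1.5/cos13.9° = 1.545 m; N'_2 = 58·cos13.9° = 56.3; c'Δl = 15.30; W sinα = 13.9
Slice 3: Δl = 2.7/cos34.3° = 3.268 m; N'_3 = 59·cos34.3° = 48.7; c'Δl = 32.36; W sinα = 33.2
Σc'Δl = 73.5 kN/m; ΣN' = 166.9 kN/m; ΣW sinα = 42.5 kN/m
Resisting = 73.5 + 166.9·tan23.5° = 73.5 + 72.6 = 146.0 kN/m
FS = 146.0 / 42.5 = 3.433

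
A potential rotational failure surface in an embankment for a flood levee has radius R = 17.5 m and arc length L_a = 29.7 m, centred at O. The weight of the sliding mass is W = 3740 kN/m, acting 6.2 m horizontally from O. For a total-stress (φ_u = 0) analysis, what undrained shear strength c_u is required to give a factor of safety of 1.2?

c_u = 53.5 kPa

FS = c_u·L_a·R / (W·d), so c_u = FS·W·d / (L_a·R).
c_u = 1.2·3740·6.2 / (29.70·17.5) = 27825.6 / 519.75 = 53.54 kPa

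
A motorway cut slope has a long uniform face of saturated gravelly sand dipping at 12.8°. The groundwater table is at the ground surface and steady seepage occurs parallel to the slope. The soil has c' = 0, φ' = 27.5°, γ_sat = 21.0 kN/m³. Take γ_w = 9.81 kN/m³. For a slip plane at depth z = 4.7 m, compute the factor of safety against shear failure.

FS = 1.22

With seepage parallel to the slope and the water table at the surface, the effective normal stress on the slip plane uses the buoyant unit weight γ' = γ_sat − γ_w while the driving shear stress uses γ_sat:
FS = [c' + γ' z cos²β tanφ'] / [γ_sat z sinβ cosβ]
(For c' = 0 this reduces to FS = (γ'/γ_sat)·tanφ'/tanβ.)
γ' = 21.0 − 9.81 = 11.19 kN/m³
Numerator = 0.0 + 11.19·4.7·cos²12.8°·tan27.5° = 0.0 + 11.19·4.7·0.9509·0.5206 = 26.034 kPa
Denominator = 21.0·4.7·sin12.8°·cos12.8° = 21.0·4.7·0.2215·0.9751 = 21.323 kPa
FS = 26.034 / 21.323 = 1.221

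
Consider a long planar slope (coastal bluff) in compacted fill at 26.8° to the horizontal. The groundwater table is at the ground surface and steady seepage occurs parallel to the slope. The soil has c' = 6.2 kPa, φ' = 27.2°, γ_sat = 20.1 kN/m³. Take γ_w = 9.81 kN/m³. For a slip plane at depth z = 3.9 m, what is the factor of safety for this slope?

FS = 0.72

With seepage parallel to the slope and the water table at the surface, the effective normal stress on the slip plane uses the buoyant unit weight γ' = γ_sat − γ_w while the driving shear stress uses γ_sat:
FS = [c' + γ' z cos²β tanφ'] / [γ_sat z sinβ cosβ]
γ' = 20.1 − 9.81 = 10.29 kN/m³
Numerator = 6.2 + 10.29·3.9·cos²26.8°·tan27.2° = 6.2 + 10.29·3.9·0.7967·0.5139 = 22.632 kPa
Denominator = 20.1·3.9·sin26.8°·cos26.8° = 20.1·3.9·0.4509·0.8926 = 31.548 kPa
FS = 22.632 / 31.548 = 0.717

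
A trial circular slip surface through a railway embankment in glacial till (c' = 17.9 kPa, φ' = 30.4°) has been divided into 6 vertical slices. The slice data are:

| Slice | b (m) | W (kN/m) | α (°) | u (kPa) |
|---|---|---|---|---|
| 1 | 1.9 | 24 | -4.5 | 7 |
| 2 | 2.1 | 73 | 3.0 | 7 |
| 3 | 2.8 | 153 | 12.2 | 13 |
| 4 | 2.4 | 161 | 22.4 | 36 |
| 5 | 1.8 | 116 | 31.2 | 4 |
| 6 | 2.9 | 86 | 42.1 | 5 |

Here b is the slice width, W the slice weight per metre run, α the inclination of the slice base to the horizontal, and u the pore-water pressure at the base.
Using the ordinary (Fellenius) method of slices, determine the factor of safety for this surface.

FS = 2.32

Ordinary method of slices: FS = Σ[c'·Δl_i + (W_i cosα_i − u_i·Δl_i)·tanφ'] / Σ W_i sinα_i, with Δl_i = b_i / cosα_i.
Slice 1: Δl = 1.9/cos(-4.5°) = 1.906 m; N'_1 = 24·cos(-4.5°) − 7·1.906 = 10.6; c'Δl = 34.12; W sinα = -1.9
Slice 2: Δl = 2.1/cos3.0° = 2.103 m; N'_2 = 73·cos3.0° − 7·2.103 = 58.2; c'Δl = 37.64; W sinα = 3.8
Slice 3: Δl = 2.8/cos12.2° = 2.865 m; N'_3 = 153·cos12.2° − 13·2.865 = 112.3; c'Δl = 51.28; W sinα = 32.3
Slice 4: Δl = 2.4/cos22.4° = 2.596 m; N'_4 = 161·cos22.4° − 36·2.596 = 55.4; c'Δl = 46.47; W sinα = 61.4
Slice 5: Δl = 1.8/cos31.2° = 2.104 m; N'_5 = 116·cos31.2° − 4·2.104 = 90.8; c'Δl = 37.67; W sinα = 60.1
Slice 6: Δl = 2.9/cos42.1° = 3.908 m; N'_6 = 86·cos42.1° − 5·3.908 = 44.3; c'Δl = 69.96; W sinα = 57.7
Σc'Δl = 277.1 kN/m; ΣN' = 371.5 kN/m; ΣW sinα = 213.4 kN/m
Resisting = 277.1 + 371.5·tan30.4° = 277.1 + 218.0 = 495.1 kN/m
FS = 495.1 / 213.4 = 2.320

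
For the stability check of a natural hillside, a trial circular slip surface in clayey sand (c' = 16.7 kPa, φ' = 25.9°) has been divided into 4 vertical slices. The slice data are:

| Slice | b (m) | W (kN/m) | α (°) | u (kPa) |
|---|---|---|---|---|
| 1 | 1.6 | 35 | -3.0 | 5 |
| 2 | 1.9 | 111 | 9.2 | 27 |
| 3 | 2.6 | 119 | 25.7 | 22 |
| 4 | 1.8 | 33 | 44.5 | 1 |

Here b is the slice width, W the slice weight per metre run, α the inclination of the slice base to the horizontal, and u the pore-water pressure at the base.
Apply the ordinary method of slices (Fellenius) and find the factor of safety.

Ordinary method of slices: FS = Σ[c'·Δl_i + (W_i cosα_i − u_i·Δl_i)·tanφ'] / Σ W_i sinα_i, with Δl_i = b_i / cosα_i.
Slice 1: Δl = 1.6/cos(-3.0°) = 1.602 m; N'_1 = 35·cos(-3.0°) − 5·1.602 = 26.9; c'Δl = 26.76; W sinα = -1.8
Slice 2: Δl = 1.9/cos9.2° = 1.925 m; N'_2 = 111·cos9.2° − 27·1.925 = 57.6; c'Δl = 32.14; W sinα = 17.7
Slice 3: Δl = 2.6/cos25.7° = 2.885 m; N'_3 = 119·cos25.7° − 22·2.885 = 43.7; c'Δl = 48.19; W sinα = 51.6
Slice 4: Δl = 1.8/cos44.5° = 2.524 m; N'_4 = 33·cos44.5° − 1·2.524 = 21.0; c'Δl = 42.15; W sinα = 23.1
Σc'Δl = 149.2 kN/m; ΣN' = 149.3 kN/m; ΣW sinα = 90.7 kN/m
Resisting = 149.2 + 149.3·tan25.9° = 149.2 + 72.5 = 221.7 kN/m
FS = 221.7 / 90.7 = 2.446

FS = 2.45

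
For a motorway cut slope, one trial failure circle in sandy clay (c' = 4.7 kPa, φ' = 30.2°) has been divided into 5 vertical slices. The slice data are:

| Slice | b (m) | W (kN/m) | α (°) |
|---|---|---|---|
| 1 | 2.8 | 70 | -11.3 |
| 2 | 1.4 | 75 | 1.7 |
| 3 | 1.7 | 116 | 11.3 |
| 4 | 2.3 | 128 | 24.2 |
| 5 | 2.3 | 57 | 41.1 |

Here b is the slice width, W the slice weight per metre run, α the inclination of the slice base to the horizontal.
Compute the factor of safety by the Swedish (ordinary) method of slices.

FS = 2.94

Ordinary method of slices: FS = Σ[c'·Δl_i + (W_i cosα_i)·tanφ'] / Σ W_i sinα_i, with Δl_i = b_i / cosα_i.
Slice 1: Δl = 2.8/cos(-11.3°) = 2.855 m; N'_1 = 70·cos(-11.3°) = 68.6; c'Δl = 13.42; W sinα = -13.7
Slice 2: Δl = 1.4/cos1.7° = 1.401 m; N'_2 = 75·cos1.7° = 75.0; c'Δl = 6.58; W sinα = 2.2
Slice 3: Δl = 1.7/cos11.3° = 1.734 m; N'_3 = 116·cos11.3° = 113.8; c'Δl = 8.15; W sinα = 22.7
Slice 4: Δl = 2.3/cos24.2° = 2.522 m; N'_4 = 128·cos24.2° = 116.8; c'Δl = 11.85; W sinα = 52.5
Slice 5: Δl = 2.3/cos41.1° = 3.052 m; N'_5 = 57·cos41.1° = 43.0; c'Δl = 14.35; W sinα = 37.5
Σc'Δl = 54.3 kN/m; ΣN' = 417.1 kN/m; ΣW sinα = 101.2 kN/m
Resisting = 54.3 + 417.1·tan30.2° = 54.3 + 242.7 = 297.1 kN/m
FS = 297.1 / 101.2 = 2.936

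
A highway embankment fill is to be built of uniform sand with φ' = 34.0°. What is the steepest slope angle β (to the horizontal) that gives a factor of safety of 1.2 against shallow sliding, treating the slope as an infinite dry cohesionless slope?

For an infinite dry cohesionless slope FS = tanφ'/tanβ, so tanβ = tanφ' / FS.
tanβ = tan34.0° / 1.2 = 0.6745 / 1.2 = 0.5621
β = arctan(0.5621) = 29.34°

β = 29.3°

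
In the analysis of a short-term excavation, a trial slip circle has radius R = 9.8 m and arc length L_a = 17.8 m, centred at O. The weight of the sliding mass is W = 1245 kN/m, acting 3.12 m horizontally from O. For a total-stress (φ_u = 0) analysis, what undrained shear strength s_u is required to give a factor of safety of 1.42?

s_u = 31.6 kPa

FS = s_u·L_a·R / (W·d), so s_u = FS·W·d / (L_a·R).
s_u = 1.42·1245·3.12 / (17.80·9.8) = 5515.8 / 174.44 = 31.62 kPa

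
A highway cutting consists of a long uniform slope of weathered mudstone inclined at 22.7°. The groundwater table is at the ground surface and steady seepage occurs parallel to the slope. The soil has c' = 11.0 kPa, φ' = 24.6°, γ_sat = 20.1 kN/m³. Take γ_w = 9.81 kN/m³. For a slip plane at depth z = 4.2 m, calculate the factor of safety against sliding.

With seepage parallel to the slope and the water table at the surface, the effective normal stress on the slip plane uses the buoyant unit weight γ' = γ_sat − γ_w while the driving shear stress uses γ_sat:
FS = [c' + γ' z cos²β tanφ'] / [γ_sat z sinβ cosβ]
γ' = 20.1 − 9.81 = 10.29 kN/m³
Numerator = 11.0 + 10.29·4.2·cos²22.7°·tan24.6° = 11.0 + 10.29·4.2·0.8511·0.4578 = 27.840 kPa
Denominator = 20.1·4.2·sin22.7°·cos22.7° = 20.1·4.2·0.3859·0.9225 = 30.055 kPa
FS = 27.840 / 30.055 = 0.926

FS = 0.93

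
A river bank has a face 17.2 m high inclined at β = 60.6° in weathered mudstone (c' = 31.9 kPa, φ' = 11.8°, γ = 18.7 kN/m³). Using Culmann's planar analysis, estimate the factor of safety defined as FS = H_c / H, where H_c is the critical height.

FS = 0.99

H_c = (4c'/γ) · sinβ cosφ' / [1 − cos(β − φ')]
    = (4·31.9/18.7) · sin60.6°·cos11.8° / [1 − cos48.8°]
    = 6.824 · 0.8528 / 0.3413 = 17.05 m
FS = H_c / H = 17.05 / 17.2 = 0.991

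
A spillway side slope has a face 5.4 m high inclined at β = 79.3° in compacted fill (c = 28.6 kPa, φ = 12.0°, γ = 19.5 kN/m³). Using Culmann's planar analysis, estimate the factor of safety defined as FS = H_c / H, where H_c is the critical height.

H_c = (4c/γ) · sinβ cosφ / [1 − cos(β − φ)]
    = (4·28.6/19.5) · sin79.3°·cos12.0° / [1 − cos67.3°]
    = 5.867 · 0.9611 / 0.6141 = 9.18 m
FS = H_c / H = 9.18 / 5.4 = 1.700

FS = 1.70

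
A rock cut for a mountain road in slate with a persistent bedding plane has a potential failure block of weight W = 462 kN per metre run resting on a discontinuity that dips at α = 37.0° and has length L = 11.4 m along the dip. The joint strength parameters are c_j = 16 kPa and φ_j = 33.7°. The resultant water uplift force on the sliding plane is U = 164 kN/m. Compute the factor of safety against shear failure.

FS = 1.15

Resolving the block weight along and normal to the plane and applying the Mohr–Coulomb strength on the joint:
N' = W cosα − U = 462·cos37.0° − 164 = 205.0 kN/m
Driving force T = W sinα = 462·sin37.0° = 278.0 kN/m
Resisting force R = c_j·L + N'·tanφ_j = 16·11.4 + 205.0·tan33.7° = 182.4 + 136.7 = 319.1 kN/m
FS = R / T = 319.1 / 278.0 = 1.148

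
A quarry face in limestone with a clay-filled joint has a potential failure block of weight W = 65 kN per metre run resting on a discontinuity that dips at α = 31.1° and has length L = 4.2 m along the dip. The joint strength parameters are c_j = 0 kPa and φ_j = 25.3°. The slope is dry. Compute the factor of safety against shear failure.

FS = 0.78

Resolving the block weight along and normal to the plane and applying the Mohr–Coulomb strength on the joint:
N' = W cosα = 65·cos31.1° = 55.7 kN/m
Driving force T = W sinα = 65·sin31.1° = 33.6 kN/m
Resisting force R = c_j·L + N'·tanφ_j = 0·4.2 + 55.7·tan25.3° = 0.0 + 26.3 = 26.3 kN/m
FS = R / T = 26.3 / 33.6 = 0.784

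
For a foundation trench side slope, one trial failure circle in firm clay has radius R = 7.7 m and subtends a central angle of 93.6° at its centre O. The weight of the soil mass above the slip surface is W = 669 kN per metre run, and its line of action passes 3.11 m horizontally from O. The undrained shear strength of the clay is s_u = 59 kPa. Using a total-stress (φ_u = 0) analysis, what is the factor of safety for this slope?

FS = 2.75

Taking moments about the centre O, the resisting moment is provided by the undrained shear strength acting along the arc:
Arc length L_a = R·θ = 7.7·(93.6°·π/180) = 7.7·1.6336 = 12.58 m
M_R = s_u·L_a·R = 59·12.58·7.7 = 5714.6 kN·m/m
M_D = W·d = 669·3.11 = 2080.6 kN·m/m
FS = M_R / M_D = 5714.6 / 2080.6 = 2.747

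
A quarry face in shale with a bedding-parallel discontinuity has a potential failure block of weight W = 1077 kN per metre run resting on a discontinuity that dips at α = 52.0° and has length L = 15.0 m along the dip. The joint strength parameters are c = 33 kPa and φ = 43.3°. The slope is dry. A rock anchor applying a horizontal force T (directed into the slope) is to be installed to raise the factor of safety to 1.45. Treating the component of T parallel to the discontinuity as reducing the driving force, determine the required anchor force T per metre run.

Resolving forces along and normal to the sliding plane, with the horizontal anchor force T adding T·sinα to the effective normal force and T·cosα acting up the plane against the driving force:
FS = [cL + (W cosα + T sinα) tanφ] / [W sinα − T cosα]
Without the anchor: N' = 663.1 kN/m, driving T_d = 848.7 kN/m, resisting R = 33·15.0 + 663.1·tan43.3° = 1119.8 kN/m, FS = 1.32.
Setting FS = 1.45 and solving for T:
1.45·(848.7 − T cos52.0°) = 1119.8 + T sin52.0°·tan43.3°
T·(sin52.0°·tan43.3° + 1.45·cos52.0°) = 1.45·848.7 − 1119.8
T·(0.7880·0.9424 + 1.45·0.6157) = 1230.6 − 1119.8 = 110.8
T·1.6353 = 110.8
T = 67.7 kN/m

T = 68 kN/m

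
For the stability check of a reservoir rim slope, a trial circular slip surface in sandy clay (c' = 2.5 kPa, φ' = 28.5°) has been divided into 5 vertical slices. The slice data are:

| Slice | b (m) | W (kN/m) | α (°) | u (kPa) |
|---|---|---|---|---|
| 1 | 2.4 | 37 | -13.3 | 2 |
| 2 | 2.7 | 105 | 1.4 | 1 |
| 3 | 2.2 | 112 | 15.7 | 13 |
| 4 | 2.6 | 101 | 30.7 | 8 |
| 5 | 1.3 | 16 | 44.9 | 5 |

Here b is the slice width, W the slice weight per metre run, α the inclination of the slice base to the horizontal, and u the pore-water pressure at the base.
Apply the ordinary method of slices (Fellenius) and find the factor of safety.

Ordinary method of slices: FS = Σ[c'·Δl_i + (W_i cosα_i − u_i·Δl_i)·tanφ'] / Σ W_i sinα_i, with Δl_i = b_i / cosα_i.
Slice 1: Δl = 2.4/cos(-13.3°) = 2.466 m; N'_1 = 37·cos(-13.3°) − 2·2.466 = 31.1; c'Δl = 6.17; W sinα = -8.5
Slice 2: Δl = 2.7/cos1.4° = 2.701 m; N'_2 = 105·cos1.4° − 1·2.701 = 102.3; c'Δl = 6.75; W sinα = 2.6
Slice 3: Δl = 2.2/cos15.7° = 2.285 m; N'_3 = 112·cos15.7° − 13·2.285 = 78.1; c'Δl = 5.71; W sinα = 30.3
Slice 4: Δl = 2.6/cos30.7° = 3.024 m; N'_4 = 101·cos30.7° − 8·3.024 = 62.7; c'Δl = 7.56; W sinα = 51.6
Slice 5: Δl = 1.3/cos44.9° = 1.835 m; N'_5 = 16·cos44.9° − 5·1.835 = 2.2; c'Δl = 4.59; W sinα = 11.3
Σc'Δl = 30.8 kN/m; ΣN' = 276.3 kN/m; ΣW sinα = 87.2 kN/m
Resisting = 30.8 + 276.3·tan28.5° = 30.8 + 150.0 = 180.8 kN/m
FS = 180.8 / 87.2 = 2.073

FS = 2.07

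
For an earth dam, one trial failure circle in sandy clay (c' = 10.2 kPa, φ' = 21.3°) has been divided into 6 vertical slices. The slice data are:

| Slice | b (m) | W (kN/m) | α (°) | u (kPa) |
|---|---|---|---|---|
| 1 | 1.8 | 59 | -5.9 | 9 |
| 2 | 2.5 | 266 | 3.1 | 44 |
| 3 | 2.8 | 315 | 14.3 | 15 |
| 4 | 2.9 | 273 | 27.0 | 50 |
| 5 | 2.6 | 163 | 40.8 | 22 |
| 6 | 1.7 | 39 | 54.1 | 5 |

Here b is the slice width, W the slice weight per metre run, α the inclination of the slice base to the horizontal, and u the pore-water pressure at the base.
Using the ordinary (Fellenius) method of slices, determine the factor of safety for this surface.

FS = 1.16

Ordinary method of slices: FS = Σ[c'·Δl_i + (W_i cosα_i − u_i·Δl_i)·tanφ'] / Σ W_i sinα_i, with Δl_i = b_i / cosα_i.
Slice 1: Δl = 1.8/cos(-5.9°) = 1.810 m; N'_1 = 59·cos(-5.9°) − 9·1.810 = 42.4; c'Δl = 18.46; W sinα = -6.1
Slice 2: Δl = 2.5/cos3.1° = 2.504 m; N'_2 = 266·cos3.1° − 44·2.504 = 155.4; c'Δl = 25.54; W sinα = 14.4
Slice 3: Δl = 2.8/cos14.3° = 2.890 m; N'_3 = 315·cos14.3° − 15·2.890 = 261.9; c'Δl = 29.47; W sinα = 77.8
Slice 4: Δl = 2.9/cos27.0° = 3.255 m; N'_4 = 273·cos27.0° − 50·3.255 = 80.5; c'Δl = 33.20; W sinα = 123.9
Slice 5: Δl = 2.6/cos40.8° = 3.435 m; N'_5 = 163·cos40.8° − 22·3.435 = 47.8; c'Δl = 35.03; W sinα = 106.5
Slice 6: Δl = 1.7/cos54.1° = 2.899 m; N'_6 = 39·cos54.1° − 5·2.899 = 8.4; c'Δl = 29.57; W sinα = 31.6
Σc'Δl = 171.3 kN/m; ΣN' = 596.5 kN/m; ΣW sinα = 348.2 kN/m
Resisting = 171.3 + 596.5·tan21.3° = 171.3 + 232.5 = 403.8 kN/m
FS = 403.8 / 348.2 = 1.160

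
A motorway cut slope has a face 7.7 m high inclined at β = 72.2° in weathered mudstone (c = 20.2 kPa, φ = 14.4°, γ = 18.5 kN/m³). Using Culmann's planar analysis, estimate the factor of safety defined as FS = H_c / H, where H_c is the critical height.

H_c = (4c/γ) · sinβ cosφ / [1 − cos(β − φ)]
    = (4·20.2/18.5) · sin72.2°·cos14.4° / [1 − cos57.8°]
    = 4.368 · 0.9222 / 0.4671 = 8.62 m
FS = H_c / H = 8.62 / 7.7 = 1.120

FS = 1.12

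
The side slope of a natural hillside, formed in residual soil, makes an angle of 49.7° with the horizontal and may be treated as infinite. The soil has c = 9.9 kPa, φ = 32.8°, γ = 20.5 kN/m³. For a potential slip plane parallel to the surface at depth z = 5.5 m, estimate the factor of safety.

For an infinite slope with a slip plane parallel to the surface (no pore pressure): FS = [c + γz cos²β tanφ] / [γz sinβ cosβ].
γz = 20.5·5.5 = 112.75 kN/m²
Numerator = 9.9 + 112.75·cos²49.7°·tan32.8° = 9.9 + 112.75·0.4183·0.6445 = 40.297 kPa
Denominator = 112.75·sin49.7°·cos49.7° = 112.75·0.7627·0.6468 = 55.618 kPa
FS = 40.297 / 55.618 = 0.725

FS = 0.72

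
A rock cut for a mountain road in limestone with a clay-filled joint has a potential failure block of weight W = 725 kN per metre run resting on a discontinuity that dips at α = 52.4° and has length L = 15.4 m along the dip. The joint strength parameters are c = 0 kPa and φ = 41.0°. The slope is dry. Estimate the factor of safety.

Resolving the block weight along and normal to the plane and applying the Mohr–Coulomb strength on the joint:
N' = W cosα = 725·cos52.4° = 442.4 kN/m
Driving force T = W sinα = 725·sin52.4° = 574.4 kN/m
Resisting force R = c·L + N'·tanφ = 0·15.4 + 442.4·tan41.0° = 0.0 + 384.5 = 384.5 kN/m
FS = R / T = 384.5 / 574.4 = 0.669

FS = 0.67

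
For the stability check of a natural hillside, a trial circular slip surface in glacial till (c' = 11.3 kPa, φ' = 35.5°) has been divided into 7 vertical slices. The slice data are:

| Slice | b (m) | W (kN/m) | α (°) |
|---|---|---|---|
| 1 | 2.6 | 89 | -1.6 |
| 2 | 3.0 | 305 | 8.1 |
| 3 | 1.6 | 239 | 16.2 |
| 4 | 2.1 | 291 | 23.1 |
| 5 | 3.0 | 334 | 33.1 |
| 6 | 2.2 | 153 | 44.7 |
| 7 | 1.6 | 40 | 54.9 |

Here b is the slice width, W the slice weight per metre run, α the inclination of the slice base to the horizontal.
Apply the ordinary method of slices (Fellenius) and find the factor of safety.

Ordinary method of slices: FS = Σ[c'·Δl_i + (W_i cosα_i)·tanφ'] / Σ W_i sinα_i, with Δl_i = b_i / cosα_i.
Slice 1: Δl = 2.6/cos(-1.6°) = 2.601 m; N'_1 = 89·cos(-1.6°) = 89.0; c'Δl = 29.39; W sinα = -2.5
Slice 2: Δl = 3.0/cos8.1° = 3.030 m; N'_2 = 305·cos8.1° = 302.0; c'Δl = 34.24; W sinα = 43.0
Slice 3: Δl = 1.6/cos16.2° = 1.666 m; N'_3 = 239·cos16.2° = 229.5; c'Δl = 18.83; W sinα = 66.7
Slice 4: Δl = 2.1/cos23.1° = 2.283 m; N'_4 = 291·cos23.1° = 267.7; c'Δl = 25.80; W sinα = 114.2
Slice 5: Δl = 3.0/cos33.1° = 3.581 m; N'_5 = 334·cos33.1° = 279.8; c'Δl = 40.47; W sinα = 182.4
Slice 6: Δl = 2.2/cos44.7° = 3.095 m; N'_6 = 153·cos44.7° = 108.8; c'Δl = 34.97; W sinα = 107.6
Slice 7: Δl = 1.6/cos54.9° = 2.783 m; N'_7 = 40·cos54.9° = 23.0; c'Δl = 31.44; W sinα = 32.7
Σc'Δl = 215.1 kN/m; ΣN' = 1299.7 kN/m; ΣW sinα = 544.1 kN/m
Resisting = 215.1 + 1299.7·tan35.5° = 215.1 + 927.0 = 1142.2 kN/m
FS = 1142.2 / 544.1 = 2.099

FS = 2.10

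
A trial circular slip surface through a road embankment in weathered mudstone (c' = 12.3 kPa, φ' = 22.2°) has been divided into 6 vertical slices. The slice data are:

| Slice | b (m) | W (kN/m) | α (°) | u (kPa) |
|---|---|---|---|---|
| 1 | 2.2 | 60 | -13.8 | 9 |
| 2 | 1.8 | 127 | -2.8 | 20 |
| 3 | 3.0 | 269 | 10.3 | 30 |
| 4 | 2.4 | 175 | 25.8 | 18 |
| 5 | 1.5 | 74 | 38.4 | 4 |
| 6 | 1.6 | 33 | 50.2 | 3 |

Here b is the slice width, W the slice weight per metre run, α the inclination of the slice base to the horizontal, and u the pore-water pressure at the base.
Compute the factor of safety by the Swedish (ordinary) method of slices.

Ordinary method of slices: FS = Σ[c'·Δl_i + (W_i cosα_i − u_i·Δl_i)·tanφ'] / Σ W_i sinα_i, with Δl_i = b_i / cosα_i.
Slice 1: Δl = 2.2/cos(-13.8°) = 2.265 m; N'_1 = 60·cos(-13.8°) − 9·2.265 = 37.9; c'Δl = 27.86; W sinα = -14.3
Slice 2: Δl = 1.8/cos(-2.8°) = 1.802 m; N'_2 = 127·cos(-2.8°) − 20·1.802 = 90.8; c'Δl = 22.17; W sinα = -6.2
Slice 3: Δl = 3.0/cos10.3° = 3.049 m; N'_3 = 269·cos10.3° − 30·3.049 = 173.2; c'Δl = 37.50; W sinα = 48.1
Slice 4: Δl = 2.4/cos25.8° = 2.666 m; N'_4 = 175·cos25.8° − 18·2.666 = 109.6; c'Δl = 32.79; W sinα = 76.2
Slice 5: Δl = 1.5/cos38.4° = 1.914 m; N'_5 = 74·cos38.4° − 4·1.914 = 50.3; c'Δl = 23.54; W sinα = 46.0
Slice 6: Δl = 1.6/cos50.2° = 2.500 m; N'_6 = 33·cos50.2° − 3·2.500 = 13.6; c'Δl = 30.74; W sinα = 25.4
Σc'Δl = 174.6 kN/m; ΣN' = 475.4 kN/m; ΣW sinα = 175.1 kN/m
Resisting = 174.6 + 475.4·tan22.2° = 174.6 + 194.0 = 368.6 kN/m
FS = 368.6 / 175.1 = 2.106

FS = 2.11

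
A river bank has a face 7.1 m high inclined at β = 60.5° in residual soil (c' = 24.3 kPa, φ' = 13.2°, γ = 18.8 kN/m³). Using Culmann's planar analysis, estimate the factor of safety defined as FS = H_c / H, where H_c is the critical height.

FS = 1.92

H_c = (4c'/γ) · sinβ cosφ' / [1 − cos(β − φ')]
    = (4·24.3/18.8) · sin60.5°·cos13.2° / [1 − cos47.3°]
    = 5.170 · 0.8474 / 0.3218 = 13.61 m
FS = H_c / H = 13.61 / 7.1 = 1.917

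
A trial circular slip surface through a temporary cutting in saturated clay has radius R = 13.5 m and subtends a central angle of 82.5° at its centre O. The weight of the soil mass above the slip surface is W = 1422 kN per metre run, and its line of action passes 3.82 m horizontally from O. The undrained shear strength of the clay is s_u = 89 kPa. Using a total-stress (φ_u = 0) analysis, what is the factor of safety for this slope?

FS = 4.30

Taking moments about the centre O, the resisting moment is provided by the undrained shear strength acting along the arc:
Arc length L_a = R·θ = 13.5·(82.5°·π/180) = 13.5·1.4399 = 19.44 m
M_R = s_u·L_a·R = 89·19.44·13.5 = 23355.5 kN·m/m
M_D = W·d = 1422·3.82 = 5432.0 kN·m/m
FS = M_R / M_D = 23355.5 / 5432.0 = 4.300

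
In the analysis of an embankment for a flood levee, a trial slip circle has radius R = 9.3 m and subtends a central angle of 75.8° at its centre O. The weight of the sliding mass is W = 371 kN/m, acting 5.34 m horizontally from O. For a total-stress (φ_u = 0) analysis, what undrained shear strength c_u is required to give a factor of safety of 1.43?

FS = c_u·L_a·R / (W·d), so c_u = FS·W·d / (L_a·R).
Arc length L_a = R·θ = 9.3·(75.8°·π/180) = 9.3·1.3230 = 12.30 m
c_u = 1.43·371·5.34 / (12.30·9.3) = 2833.0 / 114.42 = 24.76 kPa

c_u = 24.8 kPa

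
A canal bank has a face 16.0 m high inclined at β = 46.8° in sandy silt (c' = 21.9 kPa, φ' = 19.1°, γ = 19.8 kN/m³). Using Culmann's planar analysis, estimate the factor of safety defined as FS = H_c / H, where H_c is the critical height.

FS = 1.66

H_c = (4c'/γ) · sinβ cosφ' / [1 − cos(β − φ')]
    = (4·21.9/19.8) · sin46.8°·cos19.1° / [1 − cos27.7°]
    = 4.424 · 0.6888 / 0.1146 = 26.59 m
FS = H_c / H = 26.59 / 16.0 = 1.662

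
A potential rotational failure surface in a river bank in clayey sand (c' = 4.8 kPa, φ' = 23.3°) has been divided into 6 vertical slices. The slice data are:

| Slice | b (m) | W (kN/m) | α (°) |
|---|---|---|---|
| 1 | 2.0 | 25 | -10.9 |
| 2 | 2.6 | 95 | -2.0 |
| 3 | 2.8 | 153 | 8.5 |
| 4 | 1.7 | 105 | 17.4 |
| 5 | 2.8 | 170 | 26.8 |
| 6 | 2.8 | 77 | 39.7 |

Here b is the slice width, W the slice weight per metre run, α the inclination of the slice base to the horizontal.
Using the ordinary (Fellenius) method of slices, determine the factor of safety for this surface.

Ordinary method of slices: FS = Σ[c'·Δl_i + (W_i cosα_i)·tanφ'] / Σ W_i sinα_i, with Δl_i = b_i / cosα_i.
Slice 1: Δl = 2.0/cos(-10.9°) = 2.037 m; N'_1 = 25·cos(-10.9°) = 24.5; c'Δl = 9.78; W sinα = -4.7
Slice 2: Δl = 2.6/cos(-2.0°) = 2.602 m; N'_2 = 95·cos(-2.0°) = 94.9; c'Δl = 12.49; W sinα = -3.3
Slice 3: Δl = 2.8/cos8.5° = 2.831 m; N'_3 = 153·cos8.5° = 151.3; c'Δl = 13.59; W sinα = 22.6
Slice 4: Δl = 1.7/cos17.4° = 1.782 m; N'_4 = 105·cos17.4° = 100.2; c'Δl = 8.55; W sinα = 31.4
Slice 5: Δl = 2.8/cos26.8° = 3.137 m; N'_5 = 170·cos26.8° = 151.7; c'Δl = 15.06; W sinα = 76.6
Slice 6: Δl = 2.8/cos39.7° = 3.639 m; N'_6 = 77·cos39.7° = 59.2; c'Δl = 17.47; W sinα = 49.2
Σc'Δl = 76.9 kN/m; ΣN' = 582.0 kN/m; ΣW sinα = 171.8 kN/m
Resisting = 76.9 + 582.0·tan23.3° = 76.9 + 250.6 = 327.6 kN/m
FS = 327.6 / 171.8 = 1.907

FS = 1.91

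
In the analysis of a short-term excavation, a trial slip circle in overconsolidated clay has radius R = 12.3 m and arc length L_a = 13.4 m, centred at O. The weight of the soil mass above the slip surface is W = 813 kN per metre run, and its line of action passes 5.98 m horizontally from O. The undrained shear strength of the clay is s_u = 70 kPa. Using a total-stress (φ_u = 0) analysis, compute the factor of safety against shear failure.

Taking moments about the centre O, the resisting moment is provided by the undrained shear strength acting along the arc:
M_R = s_u·L_a·R = 70·13.40·12.3 = 11537.4 kN·m/m
M_D = W·d = 813·5.98 = 4861.7 kN·m/m
FS = M_R / M_D = 11537.4 / 4861.7 = 2.373

FS = 2.37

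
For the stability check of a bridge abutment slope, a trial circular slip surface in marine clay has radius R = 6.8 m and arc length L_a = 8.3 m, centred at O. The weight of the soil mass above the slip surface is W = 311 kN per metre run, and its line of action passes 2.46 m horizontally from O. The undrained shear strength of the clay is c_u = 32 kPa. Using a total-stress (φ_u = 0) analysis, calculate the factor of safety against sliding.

Taking moments about the centre O, the resisting moment is provided by the undrained shear strength acting along the arc:
M_R = c_u·L_a·R = 32·8.30·6.8 = 1806.1 kN·m/m
M_D = W·d = 311·2.46 = 765.1 kN·m/m
FS = M_R / M_D = 1806.1 / 765.1 = 2.361

FS = 2.36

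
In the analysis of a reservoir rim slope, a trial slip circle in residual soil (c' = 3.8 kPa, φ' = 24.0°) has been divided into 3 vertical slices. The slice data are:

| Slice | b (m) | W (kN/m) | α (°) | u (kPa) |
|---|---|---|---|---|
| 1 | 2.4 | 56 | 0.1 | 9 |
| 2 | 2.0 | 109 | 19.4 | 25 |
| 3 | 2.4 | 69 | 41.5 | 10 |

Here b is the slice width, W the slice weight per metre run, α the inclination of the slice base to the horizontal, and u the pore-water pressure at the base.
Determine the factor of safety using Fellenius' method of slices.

Ordinary method of slices: FS = Σ[c'·Δl_i + (W_i cosα_i − u_i·Δl_i)·tanφ'] / Σ W_i sinα_i, with Δl_i = b_i / cosα_i.
Slice 1: Δl = 2.4/cos0.1° = 2.400 m; N'_1 = 56·cos0.1° − 9·2.400 = 34.4; c'Δl = 9.12; W sinα = 0.1
Slice 2: Δl = 2.0/cos19.4° = 2.120 m; N'_2 = 109·cos19.4° − 25·2.120 = 49.8; c'Δl = 8.06; W sinα = 36.2
Slice 3: Δl = 2.4/cos41.5° = 3.204 m; N'_3 = 69·cos41.5° − 10·3.204 = 19.6; c'Δl = 12.18; W sinα = 45.7
Σc'Δl = 29.4 kN/m; ΣN' = 103.8 kN/m; ΣW sinα = 82.0 kN/m
Resisting = 29.4 + 103.8·tan24.0° = 29.4 + 46.2 = 75.6 kN/m
FS = 75.6 / 82.0 = 0.921

FS = 0.92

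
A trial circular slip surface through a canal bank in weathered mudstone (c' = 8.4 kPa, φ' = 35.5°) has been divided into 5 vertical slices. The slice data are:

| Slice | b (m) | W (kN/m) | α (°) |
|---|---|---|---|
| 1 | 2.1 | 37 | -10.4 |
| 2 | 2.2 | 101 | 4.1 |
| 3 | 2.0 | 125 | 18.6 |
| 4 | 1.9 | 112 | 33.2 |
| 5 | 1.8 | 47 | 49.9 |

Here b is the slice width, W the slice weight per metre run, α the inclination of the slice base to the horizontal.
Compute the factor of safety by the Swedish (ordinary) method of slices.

FS = 2.67

Ordinary method of slices: FS = Σ[c'·Δl_i + (W_i cosα_i)·tanφ'] / Σ W_i sinα_i, with Δl_i = b_i / cosα_i.
Slice 1: Δl = 2.1/cos(-10.4°) = 2.135 m; N'_1 = 37·cos(-10.4°) = 36.4; c'Δl = 17.93; W sinα = -6.7
Slice 2: Δl = 2.2/cos4.1° = 2.206 m; N'_2 = 101·cos4.1° = 100.7; c'Δl = 18.53; W sinα = 7.2
Slice 3: Δl = 2.0/cos18.6° = 2.110 m; N'_3 = 125·cos18.6° = 118.5; c'Δl = 17.73; W sinα = 39.9
Slice 4: Δl = 1.9/cos33.2° = 2.271 m; N'_4 = 112·cos33.2° = 93.7; c'Δl = 19.07; W sinα = 61.3
Slice 5: Δl = 1.8/cos49.9° = 2.794 m; N'_5 = 47·cos49.9° = 30.3; c'Δl = 23.47; W sinα = 36.0
Σc'Δl = 96.7 kN/m; ΣN' = 379.6 kN/m; ΣW sinα = 137.7 kN/m
Resisting = 96.7 + 379.6·tan35.5° = 96.7 + 270.8 = 367.5 kN/m
FS = 367.5 / 137.7 = 2.669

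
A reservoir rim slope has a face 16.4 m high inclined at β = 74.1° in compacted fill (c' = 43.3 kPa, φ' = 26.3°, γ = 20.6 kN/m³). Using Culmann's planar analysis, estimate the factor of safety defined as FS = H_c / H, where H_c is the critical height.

FS = 1.35

H_c = (4c'/γ) · sinβ cosφ' / [1 − cos(β − φ')]
    = (4·43.3/20.6) · sin74.1°·cos26.3° / [1 − cos47.8°]
    = 8.408 · 0.8622 / 0.3283 = 22.08 m
FS = H_c / H = 22.08 / 16.4 = 1.346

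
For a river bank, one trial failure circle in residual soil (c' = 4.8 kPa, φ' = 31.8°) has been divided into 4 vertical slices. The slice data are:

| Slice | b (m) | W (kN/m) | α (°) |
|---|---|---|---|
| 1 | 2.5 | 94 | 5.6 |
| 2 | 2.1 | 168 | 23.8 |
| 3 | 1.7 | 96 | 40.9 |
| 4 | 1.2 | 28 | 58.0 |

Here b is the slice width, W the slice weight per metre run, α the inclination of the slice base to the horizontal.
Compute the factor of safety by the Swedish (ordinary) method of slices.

FS = 1.54

Ordinary method of slices: FS = Σ[c'·Δl_i + (W_i cosα_i)·tanφ'] / Σ W_i sinα_i, with Δl_i = b_i / cosα_i.
Slice 1: Δl = 2.5/cos5.6° = 2.512 m; N'_1 = 94·cos5.6° = 93.6; c'Δl = 12.06; W sinα = 9.2
Slice 2: Δl = 2.1/cos23.8° = 2.295 m; N'_2 = 168·cos23.8° = 153.7; c'Δl = 11.02; W sinα = 67.8
Slice 3: Δl = 1.7/cos40.9° = 2.249 m; N'_3 = 96·cos40.9° = 72.6; c'Δl = 10.80; W sinα = 62.9
Slice 4: Δl = 1.2/cos58.0° = 2.264 m; N'_4 = 28·cos58.0° = 14.8; c'Δl = 10.87; W sinα = 23.7
Σc'Δl = 44.7 kN/m; ΣN' = 334.7 kN/m; ΣW sinα = 163.6 kN/m
Resisting = 44.7 + 334.7·tan31.8° = 44.7 + 207.5 = 252.2 kN/m
FS = 252.2 / 163.6 = 1.542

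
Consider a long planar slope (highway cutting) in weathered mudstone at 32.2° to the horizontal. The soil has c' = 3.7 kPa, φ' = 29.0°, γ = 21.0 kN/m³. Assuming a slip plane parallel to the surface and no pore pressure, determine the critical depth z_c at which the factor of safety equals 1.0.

z_c = 3.26 m

Setting FS = 1.00 in FS = [c' + γz cos²β tanφ'] / [γz sinβ cosβ] and solving for z:
z = c' / [γ cosβ (FS·sinβ − cosβ·tanφ')]
  = 3.7 / [21.0·cos32.2°·(1.00·sin32.2° − cos32.2°·tan29.0°)]
  = 3.7 / [21.0·0.8462·(1.00·0.5329 − 0.8462·0.5543)]
  = 3.7 / 1.1342 = 3.262 m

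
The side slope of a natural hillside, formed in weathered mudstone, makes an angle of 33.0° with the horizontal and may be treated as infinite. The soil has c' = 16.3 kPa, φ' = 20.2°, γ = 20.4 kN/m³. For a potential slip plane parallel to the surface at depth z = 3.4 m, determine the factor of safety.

For an infinite slope with a slip plane parallel to the surface (no pore pressure): FS = [c' + γz cos²β tanφ'] / [γz sinβ cosβ].
γz = 20.4·3.4 = 69.36 kN/m²
Numerator = 16.3 + 69.36·cos²33.0°·tan20.2° = 16.3 + 69.36·0.7034·0.3679 = 34.250 kPa
Denominator = 69.36·sin33.0°·cos33.0° = 69.36·0.5446·0.8387 = 31.682 kPa
FS = 34.250 / 31.682 = 1.081

FS = 1.08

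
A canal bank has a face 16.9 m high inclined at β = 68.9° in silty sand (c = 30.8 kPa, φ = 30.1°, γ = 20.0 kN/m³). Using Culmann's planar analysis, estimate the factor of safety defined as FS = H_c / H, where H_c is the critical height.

H_c = (4c/γ) · sinβ cosφ / [1 − cos(β − φ)]
    = (4·30.8/20.0) · sin68.9°·cos30.1° / [1 − cos38.8°]
    = 6.160 · 0.8071 / 0.2207 = 22.53 m
FS = H_c / H = 22.53 / 16.9 = 1.333

FS = 1.33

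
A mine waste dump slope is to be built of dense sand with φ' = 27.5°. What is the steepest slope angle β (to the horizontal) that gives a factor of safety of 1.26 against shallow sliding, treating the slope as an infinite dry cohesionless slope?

For an infinite dry cohesionless slope FS = tanφ'/tanβ, so tanβ = tanφ' / FS.
tanβ = tan27.5° / 1.26 = 0.5206 / 1.26 = 0.4131
β = arctan(0.4131) = 22.45°

β = 22.4°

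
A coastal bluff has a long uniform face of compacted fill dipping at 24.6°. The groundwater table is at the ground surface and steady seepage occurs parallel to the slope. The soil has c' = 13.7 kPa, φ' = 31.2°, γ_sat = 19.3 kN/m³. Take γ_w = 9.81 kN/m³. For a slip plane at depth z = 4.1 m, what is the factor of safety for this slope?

FS = 1.11

With seepage parallel to the slope and the water table at the surface, the effective normal stress on the slip plane uses the buoyant unit weight γ' = γ_sat − γ_w while the driving shear stress uses γ_sat:
FS = [c' + γ' z cos²β tanφ'] / [γ_sat z sinβ cosβ]
γ' = 19.3 − 9.81 = 9.49 kN/m³
Numerator = 13.7 + 9.49·4.1·cos²24.6°·tan31.2° = 13.7 + 9.49·4.1·0.8267·0.6056 = 33.181 kPa
Denominator = 19.3·4.1·sin24.6°·cos24.6° = 19.3·4.1·0.4163·0.9092 = 29.951 kPa
FS = 33.181 / 29.951 = 1.108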